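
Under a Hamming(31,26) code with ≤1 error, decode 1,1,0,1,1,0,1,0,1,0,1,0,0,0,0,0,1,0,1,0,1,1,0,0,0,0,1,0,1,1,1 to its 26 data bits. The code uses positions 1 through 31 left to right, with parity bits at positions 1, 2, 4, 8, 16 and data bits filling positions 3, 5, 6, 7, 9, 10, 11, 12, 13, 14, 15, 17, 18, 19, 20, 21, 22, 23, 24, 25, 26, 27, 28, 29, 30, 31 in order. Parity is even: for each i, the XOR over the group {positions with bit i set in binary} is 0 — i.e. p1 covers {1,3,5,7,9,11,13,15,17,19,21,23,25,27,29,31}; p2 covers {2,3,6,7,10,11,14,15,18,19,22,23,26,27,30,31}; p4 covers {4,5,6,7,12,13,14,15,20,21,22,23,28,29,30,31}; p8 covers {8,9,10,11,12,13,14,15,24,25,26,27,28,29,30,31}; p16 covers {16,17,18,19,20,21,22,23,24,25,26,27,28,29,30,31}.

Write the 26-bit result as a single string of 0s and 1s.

01011010000101011000010111

s1 (pos 1,3,5,7,9,11,13,15,17,19,21,23,25,27,29,31): 1⊕0⊕1⊕1⊕1⊕1⊕0⊕0⊕1⊕1⊕1⊕0⊕0⊕1⊕1⊕1 = 1
s2 (pos 2,3,6,7,10,11,14,15,18,19,22,23,26,27,30,31): 1⊕0⊕0⊕1⊕0⊕1⊕0⊕0⊕0⊕1⊕1⊕0⊕0⊕1⊕1⊕1 = 0
s4 (pos 4,5,6,7,12,13,14,15,20,21,22,23,28,29,30,31): 1⊕1⊕0⊕1⊕0⊕0⊕0⊕0⊕0⊕1⊕1⊕0⊕0⊕1⊕1⊕1 = 0
s8 (pos 8,9,10,11,12,13,14,15,24,25,26,27,28,29,30,31): 0⊕1⊕0⊕1⊕0⊕0⊕0⊕0⊕0⊕0⊕0⊕1⊕0⊕1⊕1⊕1 = 0
s16 (pos 16,17,18,19,20,21,22,23,24,25,26,27,28,29,30,31): 0⊕1⊕0⊕1⊕0⊕1⊕1⊕0⊕0⊕0⊕0⊕1⊕0⊕1⊕1⊕1 = 0
Syndrome s16…s1 = 00001 → error at position 1.
Flip position 1: 1101101010100000101011000010111 → 0101101010100000101011000010111
Read data bits from positions 3,5,6,7,9,10,11,12,13,14,15,17,18,19,20,21,22,23,24,25,26,27,28,29,30,31: 01011010000101011000010111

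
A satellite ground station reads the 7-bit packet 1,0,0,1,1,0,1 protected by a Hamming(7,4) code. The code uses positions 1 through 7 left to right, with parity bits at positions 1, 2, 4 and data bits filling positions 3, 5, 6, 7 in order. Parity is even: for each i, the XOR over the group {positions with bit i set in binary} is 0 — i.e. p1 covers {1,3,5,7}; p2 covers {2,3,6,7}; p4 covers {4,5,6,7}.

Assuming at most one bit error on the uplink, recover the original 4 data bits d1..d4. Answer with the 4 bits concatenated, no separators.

s1 (pos 1,3,5,7): 1⊕0⊕1⊕1 = 1
s2 (pos 2,3,6,7): 0⊕0⊕0⊕1 = 1
s4 (pos 4,5,6,7): 1⊕1⊕0⊕1 = 1
Syndrome s4…s1 = 111 → error at position 7.
Flip position 7: 1001101 → 1001100
Read data bits from positions 3,5,6,7: 0100

0100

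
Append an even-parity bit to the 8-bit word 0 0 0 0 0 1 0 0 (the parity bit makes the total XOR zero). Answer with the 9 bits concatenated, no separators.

XOR of the 8 data bits: 0⊕0⊕0⊕0⊕0⊕1⊕0⊕0 = 1
Parity bit = 1 (so all 9 bits XOR to 0).

000001001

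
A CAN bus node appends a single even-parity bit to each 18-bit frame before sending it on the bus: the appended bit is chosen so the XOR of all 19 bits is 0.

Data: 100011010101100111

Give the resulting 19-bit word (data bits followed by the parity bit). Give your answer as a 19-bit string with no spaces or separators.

1000110101011001110

XOR of the 18 data bits: 1⊕0⊕0⊕0⊕1⊕1⊕0⊕1⊕0⊕1⊕0⊕1⊕1⊕0⊕0⊕1⊕1⊕1 = 0
Parity bit = 0 (so all 19 bits XOR to 0).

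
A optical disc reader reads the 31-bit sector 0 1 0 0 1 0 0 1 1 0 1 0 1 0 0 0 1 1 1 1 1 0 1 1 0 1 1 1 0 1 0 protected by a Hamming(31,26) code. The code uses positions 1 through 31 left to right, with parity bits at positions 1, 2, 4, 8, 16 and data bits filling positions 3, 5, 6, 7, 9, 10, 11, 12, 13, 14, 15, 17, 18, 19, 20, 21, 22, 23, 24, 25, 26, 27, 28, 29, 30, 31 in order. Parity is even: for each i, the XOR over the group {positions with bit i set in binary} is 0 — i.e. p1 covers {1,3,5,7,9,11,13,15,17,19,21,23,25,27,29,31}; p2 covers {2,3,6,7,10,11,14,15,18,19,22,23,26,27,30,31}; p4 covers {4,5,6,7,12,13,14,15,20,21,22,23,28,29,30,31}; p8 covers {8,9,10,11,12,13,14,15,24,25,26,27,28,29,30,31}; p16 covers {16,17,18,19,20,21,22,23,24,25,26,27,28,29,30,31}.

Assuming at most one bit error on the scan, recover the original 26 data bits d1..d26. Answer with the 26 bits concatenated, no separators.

s1 (pos 1,3,5,7,9,11,13,15,17,19,21,23,25,27,29,31): 0⊕0⊕1⊕0⊕1⊕1⊕1⊕0⊕1⊕1⊕1⊕1⊕0⊕1⊕0⊕0 = 1
s2 (pos 2,3,6,7,10,11,14,15,18,19,22,23,26,27,30,31): 1⊕0⊕0⊕0⊕0⊕1⊕0⊕0⊕1⊕1⊕0⊕1⊕1⊕1⊕1⊕0 = 0
s4 (pos 4,5,6,7,12,13,14,15,20,21,22,23,28,29,30,31): 0⊕1⊕0⊕0⊕0⊕1⊕0⊕0⊕1⊕1⊕0⊕1⊕1⊕0⊕1⊕0 = 1
s8 (pos 8,9,10,11,12,13,14,15,24,25,26,27,28,29,30,31): 1⊕1⊕0⊕1⊕0⊕1⊕0⊕0⊕1⊕0⊕1⊕1⊕1⊕0⊕1⊕0 = 1
s16 (pos 16,17,18,19,20,21,22,23,24,25,26,27,28,29,30,31): 0⊕1⊕1⊕1⊕1⊕1⊕0⊕1⊕1⊕0⊕1⊕1⊕1⊕0⊕1⊕0 = 1
Syndrome s16…s1 = 11101 → error at position 29.
Flip position 29: 0100100110101000111110110111010 → 0100100110101000111110110111110
Read data bits from positions 3,5,6,7,9,10,11,12,13,14,15,17,18,19,20,21,22,23,24,25,26,27,28,29,30,31: 01001010100111110110111110

01001010100111110110111110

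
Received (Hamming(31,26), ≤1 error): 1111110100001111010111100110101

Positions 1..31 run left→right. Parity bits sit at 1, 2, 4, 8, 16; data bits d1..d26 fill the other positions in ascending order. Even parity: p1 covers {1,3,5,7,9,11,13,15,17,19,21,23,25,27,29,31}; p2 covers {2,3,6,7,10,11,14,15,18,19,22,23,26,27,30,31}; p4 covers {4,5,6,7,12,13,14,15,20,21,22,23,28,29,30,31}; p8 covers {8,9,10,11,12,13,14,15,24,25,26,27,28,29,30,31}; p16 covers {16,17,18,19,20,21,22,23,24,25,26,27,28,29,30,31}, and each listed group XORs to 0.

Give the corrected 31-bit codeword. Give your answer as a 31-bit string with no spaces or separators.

s1 (pos 1,3,5,7,9,11,13,15,17,19,21,23,25,27,29,31): 1⊕1⊕1⊕0⊕0⊕0⊕1⊕1⊕0⊕0⊕1⊕1⊕0⊕1⊕1⊕1 = 0
s2 (pos 2,3,6,7,10,11,14,15,18,19,22,23,26,27,30,31): 1⊕1⊕1⊕0⊕0⊕0⊕1⊕1⊕1⊕0⊕1⊕1⊕1⊕1⊕0⊕1 = 1
s4 (pos 4,5,6,7,12,13,14,15,20,21,22,23,28,29,30,31): 1⊕1⊕1⊕0⊕0⊕1⊕1⊕1⊕1⊕1⊕1⊕1⊕0⊕1⊕0⊕1 = 0
s8 (pos 8,9,10,11,12,13,14,15,24,25,26,27,28,29,30,31): 1⊕0⊕0⊕0⊕0⊕1⊕1⊕1⊕0⊕0⊕1⊕1⊕0⊕1⊕0⊕1 = 0
s16 (pos 16,17,18,19,20,21,22,23,24,25,26,27,28,29,30,31): 1⊕0⊕1⊕0⊕1⊕1⊕1⊕1⊕0⊕0⊕1⊕1⊕0⊕1⊕0⊕1 = 0
Syndrome s16…s1 = 00010 → error at position 2.
Flip position 2: 1111110100001111010111100110101 → 1011110100001111010111100110101

1011110100001111010111100110101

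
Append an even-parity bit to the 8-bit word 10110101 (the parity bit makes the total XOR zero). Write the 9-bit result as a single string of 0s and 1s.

XOR of the 8 data bits: 1⊕0⊕1⊕1⊕0⊕1⊕0⊕1 = 1
Parity bit = 1 (so all 9 bits XOR to 0).

101101011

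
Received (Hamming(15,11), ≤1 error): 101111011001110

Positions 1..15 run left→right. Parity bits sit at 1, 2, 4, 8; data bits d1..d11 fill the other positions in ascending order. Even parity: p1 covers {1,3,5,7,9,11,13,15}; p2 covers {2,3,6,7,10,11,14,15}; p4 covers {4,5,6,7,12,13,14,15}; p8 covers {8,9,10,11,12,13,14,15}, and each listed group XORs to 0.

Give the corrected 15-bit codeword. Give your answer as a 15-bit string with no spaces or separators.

s1 (pos 1,3,5,7,9,11,13,15): 1⊕1⊕1⊕0⊕1⊕0⊕1⊕0 = 1
s2 (pos 2,3,6,7,10,11,14,15): 0⊕1⊕1⊕0⊕0⊕0⊕1⊕0 = 1
s4 (pos 4,5,6,7,12,13,14,15): 1⊕1⊕1⊕0⊕1⊕1⊕1⊕0 = 0
s8 (pos 8,9,10,11,12,13,14,15): 1⊕1⊕0⊕0⊕1⊕1⊕1⊕0 = 1
Syndrome s8…s1 = 1011 → error at position 11.
Flip position 11: 101111011001110 → 101111011011110

101111011011110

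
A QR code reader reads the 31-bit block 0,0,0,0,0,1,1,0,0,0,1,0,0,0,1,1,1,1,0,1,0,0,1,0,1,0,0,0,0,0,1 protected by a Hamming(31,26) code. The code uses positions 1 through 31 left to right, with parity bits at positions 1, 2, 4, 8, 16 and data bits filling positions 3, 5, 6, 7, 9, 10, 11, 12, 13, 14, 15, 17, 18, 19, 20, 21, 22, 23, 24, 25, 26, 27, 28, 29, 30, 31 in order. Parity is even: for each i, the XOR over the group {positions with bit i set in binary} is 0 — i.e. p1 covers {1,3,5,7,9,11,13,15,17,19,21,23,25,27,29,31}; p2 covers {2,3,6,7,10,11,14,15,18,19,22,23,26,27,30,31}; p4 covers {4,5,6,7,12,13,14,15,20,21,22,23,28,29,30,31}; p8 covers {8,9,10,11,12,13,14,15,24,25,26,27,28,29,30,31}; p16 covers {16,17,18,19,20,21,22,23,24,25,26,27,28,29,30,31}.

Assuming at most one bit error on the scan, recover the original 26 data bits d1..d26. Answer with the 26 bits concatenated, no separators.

s1 (pos 1,3,5,7,9,11,13,15,17,19,21,23,25,27,29,31): 0⊕0⊕0⊕1⊕0⊕1⊕0⊕1⊕1⊕0⊕0⊕1⊕1⊕0⊕0⊕1 = 1
s2 (pos 2,3,6,7,10,11,14,15,18,19,22,23,26,27,30,31): 0⊕0⊕1⊕1⊕0⊕1⊕0⊕1⊕1⊕0⊕0⊕1⊕0⊕0⊕0⊕1 = 1
s4 (pos 4,5,6,7,12,13,14,15,20,21,22,23,28,29,30,31): 0⊕0⊕1⊕1⊕0⊕0⊕0⊕1⊕1⊕0⊕0⊕1⊕0⊕0⊕0⊕1 = 0
s8 (pos 8,9,10,11,12,13,14,15,24,25,26,27,28,29,30,31): 0⊕0⊕0⊕1⊕0⊕0⊕0⊕1⊕0⊕1⊕0⊕0⊕0⊕0⊕0⊕1 = 0
s16 (pos 16,17,18,19,20,21,22,23,24,25,26,27,28,29,30,31): 1⊕1⊕1⊕0⊕1⊕0⊕0⊕1⊕0⊕1⊕0⊕0⊕0⊕0⊕0⊕1 = 1
Syndrome s16…s1 = 10011 → error at position 19.
Flip position 19: 0000011000100011110100101000001 → 0000011000100011111100101000001
Read data bits from positions 3,5,6,7,9,10,11,12,13,14,15,17,18,19,20,21,22,23,24,25,26,27,28,29,30,31: 00110010001111100101000001

00110010001111100101000001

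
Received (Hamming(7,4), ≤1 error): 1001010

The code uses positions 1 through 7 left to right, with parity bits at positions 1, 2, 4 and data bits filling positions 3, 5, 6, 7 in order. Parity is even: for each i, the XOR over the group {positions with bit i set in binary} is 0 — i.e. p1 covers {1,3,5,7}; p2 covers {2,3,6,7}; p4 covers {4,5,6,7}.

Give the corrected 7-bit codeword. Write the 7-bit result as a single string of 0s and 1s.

1011010

s1 (pos 1,3,5,7): 1⊕0⊕0⊕0 = 1
s2 (pos 2,3,6,7): 0⊕0⊕1⊕0 = 1
s4 (pos 4,5,6,7): 1⊕0⊕1⊕0 = 0
Syndrome s4…s1 = 011 → error at position 3.
Flip position 3: 1001010 → 1011010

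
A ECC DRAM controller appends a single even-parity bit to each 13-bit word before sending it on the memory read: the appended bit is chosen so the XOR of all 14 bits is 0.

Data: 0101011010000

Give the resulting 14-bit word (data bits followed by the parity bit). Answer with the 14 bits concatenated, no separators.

01010110100001

XOR of the 13 data bits: 0⊕1⊕0⊕1⊕0⊕1⊕1⊕0⊕1⊕0⊕0⊕0⊕0 = 1
Parity bit = 1 (so all 14 bits XOR to 0).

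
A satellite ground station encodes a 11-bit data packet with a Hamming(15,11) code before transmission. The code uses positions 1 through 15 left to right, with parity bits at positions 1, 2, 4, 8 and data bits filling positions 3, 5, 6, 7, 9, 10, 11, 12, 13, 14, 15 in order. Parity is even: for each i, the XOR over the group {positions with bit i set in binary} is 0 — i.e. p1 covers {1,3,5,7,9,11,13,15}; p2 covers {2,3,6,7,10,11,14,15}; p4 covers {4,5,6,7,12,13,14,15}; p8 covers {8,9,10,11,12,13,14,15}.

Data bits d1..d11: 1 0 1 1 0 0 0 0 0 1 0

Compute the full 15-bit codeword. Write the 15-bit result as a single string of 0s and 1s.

001101110000010

Place data at non-parity positions: p1 p2 1 p4 0 1 1 p8 0 0 0 0 0 1 0
p1 (pos 1,3,5,7,9,11,13,15): XOR of data positions = 1⊕0⊕1⊕0⊕0⊕0⊕0 = 0
p2 (pos 2,3,6,7,10,11,14,15): XOR of data positions = 1⊕1⊕1⊕0⊕0⊕1⊕0 = 0
p4 (pos 4,5,6,7,12,13,14,15): XOR of data positions = 0⊕1⊕1⊕0⊕0⊕1⊕0 = 1
p8 (pos 8,9,10,11,12,13,14,15): XOR of data positions = 0⊕0⊕0⊕0⊕0⊕1⊕0 = 1
Codeword: 001101110000010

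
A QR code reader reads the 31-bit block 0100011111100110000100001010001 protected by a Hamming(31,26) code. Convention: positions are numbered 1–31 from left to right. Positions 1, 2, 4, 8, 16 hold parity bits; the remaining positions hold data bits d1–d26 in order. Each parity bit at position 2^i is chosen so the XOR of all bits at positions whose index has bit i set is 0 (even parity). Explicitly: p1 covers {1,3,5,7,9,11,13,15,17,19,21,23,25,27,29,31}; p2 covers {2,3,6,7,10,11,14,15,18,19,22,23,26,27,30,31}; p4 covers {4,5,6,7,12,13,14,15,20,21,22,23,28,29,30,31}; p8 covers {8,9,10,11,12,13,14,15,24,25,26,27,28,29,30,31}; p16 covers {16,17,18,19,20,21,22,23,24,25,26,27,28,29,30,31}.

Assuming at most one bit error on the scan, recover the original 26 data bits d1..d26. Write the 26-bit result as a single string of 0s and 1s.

00111100011000100001010001

s1 (pos 1,3,5,7,9,11,13,15,17,19,21,23,25,27,29,31): 0⊕0⊕0⊕1⊕1⊕1⊕0⊕1⊕0⊕0⊕0⊕0⊕1⊕1⊕0⊕1 = 1
s2 (pos 2,3,6,7,10,11,14,15,18,19,22,23,26,27,30,31): 1⊕0⊕1⊕1⊕1⊕1⊕1⊕1⊕0⊕0⊕0⊕0⊕0⊕1⊕0⊕1 = 1
s4 (pos 4,5,6,7,12,13,14,15,20,21,22,23,28,29,30,31): 0⊕0⊕1⊕1⊕0⊕0⊕1⊕1⊕1⊕0⊕0⊕0⊕0⊕0⊕0⊕1 = 0
s8 (pos 8,9,10,11,12,13,14,15,24,25,26,27,28,29,30,31): 1⊕1⊕1⊕1⊕0⊕0⊕1⊕1⊕0⊕1⊕0⊕1⊕0⊕0⊕0⊕1 = 1
s16 (pos 16,17,18,19,20,21,22,23,24,25,26,27,28,29,30,31): 0⊕0⊕0⊕0⊕1⊕0⊕0⊕0⊕0⊕1⊕0⊕1⊕0⊕0⊕0⊕1 = 0
Syndrome s16…s1 = 01011 → error at position 11.
Flip position 11: 0100011111100110000100001010001 → 0100011111000110000100001010001
Read data bits from positions 3,5,6,7,9,10,11,12,13,14,15,17,18,19,20,21,22,23,24,25,26,27,28,29,30,31: 00111100011000100001010001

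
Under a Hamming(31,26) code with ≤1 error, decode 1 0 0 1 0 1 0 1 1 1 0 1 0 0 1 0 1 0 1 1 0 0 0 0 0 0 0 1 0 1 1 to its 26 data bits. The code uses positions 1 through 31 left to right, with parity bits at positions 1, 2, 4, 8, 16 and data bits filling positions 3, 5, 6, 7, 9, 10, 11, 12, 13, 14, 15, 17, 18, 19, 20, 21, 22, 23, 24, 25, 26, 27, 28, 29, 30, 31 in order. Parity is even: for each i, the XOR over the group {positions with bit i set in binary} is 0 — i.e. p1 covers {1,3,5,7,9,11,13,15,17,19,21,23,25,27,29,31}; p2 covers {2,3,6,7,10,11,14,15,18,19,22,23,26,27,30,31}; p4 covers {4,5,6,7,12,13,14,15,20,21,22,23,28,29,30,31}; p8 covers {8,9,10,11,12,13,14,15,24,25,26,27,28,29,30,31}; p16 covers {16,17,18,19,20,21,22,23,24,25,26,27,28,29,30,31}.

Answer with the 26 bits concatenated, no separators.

00101101001101100000001011

s1 (pos 1,3,5,7,9,11,13,15,17,19,21,23,25,27,29,31): 1⊕0⊕0⊕0⊕1⊕0⊕0⊕1⊕1⊕1⊕0⊕0⊕0⊕0⊕0⊕1 = 0
s2 (pos 2,3,6,7,10,11,14,15,18,19,22,23,26,27,30,31): 0⊕0⊕1⊕0⊕1⊕0⊕0⊕1⊕0⊕1⊕0⊕0⊕0⊕0⊕1⊕1 = 0
s4 (pos 4,5,6,7,12,13,14,15,20,21,22,23,28,29,30,31): 1⊕0⊕1⊕0⊕1⊕0⊕0⊕1⊕1⊕0⊕0⊕0⊕1⊕0⊕1⊕1 = 0
s8 (pos 8,9,10,11,12,13,14,15,24,25,26,27,28,29,30,31): 1⊕1⊕1⊕0⊕1⊕0⊕0⊕1⊕0⊕0⊕0⊕0⊕1⊕0⊕1⊕1 = 0
s16 (pos 16,17,18,19,20,21,22,23,24,25,26,27,28,29,30,31): 0⊕1⊕0⊕1⊕1⊕0⊕0⊕0⊕0⊕0⊕0⊕0⊕1⊕0⊕1⊕1 = 0
Syndrome s16…s1 = 00000 → no error.
Read data bits from positions 3,5,6,7,9,10,11,12,13,14,15,17,18,19,20,21,22,23,24,25,26,27,28,29,30,31: 00101101001101100000001011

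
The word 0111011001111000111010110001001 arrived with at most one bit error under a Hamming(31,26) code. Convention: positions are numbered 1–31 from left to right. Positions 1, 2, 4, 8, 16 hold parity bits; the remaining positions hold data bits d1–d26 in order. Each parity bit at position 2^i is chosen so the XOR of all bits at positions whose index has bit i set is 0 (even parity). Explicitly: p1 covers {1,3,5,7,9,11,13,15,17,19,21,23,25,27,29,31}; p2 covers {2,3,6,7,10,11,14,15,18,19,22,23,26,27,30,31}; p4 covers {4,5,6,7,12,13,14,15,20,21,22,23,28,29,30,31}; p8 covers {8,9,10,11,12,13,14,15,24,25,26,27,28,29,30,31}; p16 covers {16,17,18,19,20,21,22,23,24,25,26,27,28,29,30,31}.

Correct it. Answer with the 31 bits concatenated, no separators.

0111011001110000111010110001001

s1 (pos 1,3,5,7,9,11,13,15,17,19,21,23,25,27,29,31): 0⊕1⊕0⊕1⊕0⊕1⊕1⊕0⊕1⊕1⊕1⊕1⊕0⊕0⊕0⊕1 = 1
s2 (pos 2,3,6,7,10,11,14,15,18,19,22,23,26,27,30,31): 1⊕1⊕1⊕1⊕1⊕1⊕0⊕0⊕1⊕1⊕0⊕1⊕0⊕0⊕0⊕1 = 0
s4 (pos 4,5,6,7,12,13,14,15,20,21,22,23,28,29,30,31): 1⊕0⊕1⊕1⊕1⊕1⊕0⊕0⊕0⊕1⊕0⊕1⊕1⊕0⊕0⊕1 = 1
s8 (pos 8,9,10,11,12,13,14,15,24,25,26,27,28,29,30,31): 0⊕0⊕1⊕1⊕1⊕1⊕0⊕0⊕1⊕0⊕0⊕0⊕1⊕0⊕0⊕1 = 1
s16 (pos 16,17,18,19,20,21,22,23,24,25,26,27,28,29,30,31): 0⊕1⊕1⊕1⊕0⊕1⊕0⊕1⊕1⊕0⊕0⊕0⊕1⊕0⊕0⊕1 = 0
Syndrome s16…s1 = 01101 → error at position 13.
Flip position 13: 0111011001111000111010110001001 → 0111011001110000111010110001001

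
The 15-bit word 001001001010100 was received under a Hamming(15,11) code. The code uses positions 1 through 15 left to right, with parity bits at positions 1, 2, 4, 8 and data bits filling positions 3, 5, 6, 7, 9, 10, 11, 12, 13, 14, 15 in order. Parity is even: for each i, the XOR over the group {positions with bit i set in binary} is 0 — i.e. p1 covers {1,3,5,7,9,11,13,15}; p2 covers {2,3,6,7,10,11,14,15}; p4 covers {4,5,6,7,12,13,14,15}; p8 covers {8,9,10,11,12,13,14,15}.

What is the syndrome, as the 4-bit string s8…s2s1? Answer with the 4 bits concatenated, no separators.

s1 (pos 1,3,5,7,9,11,13,15): 0⊕1⊕0⊕0⊕1⊕1⊕1⊕0 = 0
s2 (pos 2,3,6,7,10,11,14,15): 0⊕1⊕1⊕0⊕0⊕1⊕0⊕0 = 1
s4 (pos 4,5,6,7,12,13,14,15): 0⊕0⊕1⊕0⊕0⊕1⊕0⊕0 = 0
s8 (pos 8,9,10,11,12,13,14,15): 0⊕1⊕0⊕1⊕0⊕1⊕0⊕0 = 1
Syndrome s8…s1 = 1010 → error at position 10.

1010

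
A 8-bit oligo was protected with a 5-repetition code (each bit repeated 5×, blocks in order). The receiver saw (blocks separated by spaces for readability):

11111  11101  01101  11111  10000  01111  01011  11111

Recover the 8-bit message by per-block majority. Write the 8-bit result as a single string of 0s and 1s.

Block 1 (11111): 5 ones → 1
Block 2 (11101): 4 ones → 1
Block 3 (01101): 3 ones → 1
Block 4 (11111): 5 ones → 1
Block 5 (10000): 1 one → 0
Block 6 (01111): 4 ones → 1
Block 7 (01011): 3 ones → 1
Block 8 (11111): 5 ones → 1

11110111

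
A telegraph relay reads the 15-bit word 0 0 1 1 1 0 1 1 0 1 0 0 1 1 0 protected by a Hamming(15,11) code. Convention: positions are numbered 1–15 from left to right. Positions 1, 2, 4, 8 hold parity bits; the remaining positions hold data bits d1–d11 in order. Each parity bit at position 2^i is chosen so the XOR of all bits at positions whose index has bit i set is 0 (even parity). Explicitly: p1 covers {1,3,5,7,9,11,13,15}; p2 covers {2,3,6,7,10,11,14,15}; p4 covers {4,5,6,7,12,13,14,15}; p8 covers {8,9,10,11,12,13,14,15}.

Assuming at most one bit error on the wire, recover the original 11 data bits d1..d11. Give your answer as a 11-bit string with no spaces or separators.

11010100110

s1 (pos 1,3,5,7,9,11,13,15): 0⊕1⊕1⊕1⊕0⊕0⊕1⊕0 = 0
s2 (pos 2,3,6,7,10,11,14,15): 0⊕1⊕0⊕1⊕1⊕0⊕1⊕0 = 0
s4 (pos 4,5,6,7,12,13,14,15): 1⊕1⊕0⊕1⊕0⊕1⊕1⊕0 = 1
s8 (pos 8,9,10,11,12,13,14,15): 1⊕0⊕1⊕0⊕0⊕1⊕1⊕0 = 0
Syndrome s8…s1 = 0100 → error at position 4.
Flip position 4: 001110110100110 → 001010110100110
Read data bits from positions 3,5,6,7,9,10,11,12,13,14,15: 11010100110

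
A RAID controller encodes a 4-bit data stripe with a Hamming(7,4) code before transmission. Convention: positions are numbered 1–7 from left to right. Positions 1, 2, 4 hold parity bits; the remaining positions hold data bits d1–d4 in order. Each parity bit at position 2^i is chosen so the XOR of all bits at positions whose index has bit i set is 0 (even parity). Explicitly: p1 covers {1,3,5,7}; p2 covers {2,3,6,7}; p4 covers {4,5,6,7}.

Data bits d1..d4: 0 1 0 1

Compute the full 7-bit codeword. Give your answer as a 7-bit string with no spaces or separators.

0100101

Place data at non-parity positions: p1 p2 0 p4 1 0 1
p1 (pos 1,3,5,7): XOR of data positions = 0⊕1⊕1 = 0
p2 (pos 2,3,6,7): XOR of data positions = 0⊕0⊕1 = 1
p4 (pos 4,5,6,7): XOR of data positions = 1⊕0⊕1 = 0
Codeword: 0100101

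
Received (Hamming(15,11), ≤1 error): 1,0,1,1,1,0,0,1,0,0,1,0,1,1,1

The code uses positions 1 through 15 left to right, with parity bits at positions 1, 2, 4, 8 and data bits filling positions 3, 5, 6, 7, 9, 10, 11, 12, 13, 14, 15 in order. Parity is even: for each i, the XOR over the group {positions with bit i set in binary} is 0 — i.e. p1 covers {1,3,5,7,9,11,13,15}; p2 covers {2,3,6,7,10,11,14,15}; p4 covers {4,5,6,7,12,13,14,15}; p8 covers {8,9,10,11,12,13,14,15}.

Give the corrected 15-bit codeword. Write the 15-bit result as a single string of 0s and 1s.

s1 (pos 1,3,5,7,9,11,13,15): 1⊕1⊕1⊕0⊕0⊕1⊕1⊕1 = 0
s2 (pos 2,3,6,7,10,11,14,15): 0⊕1⊕0⊕0⊕0⊕1⊕1⊕1 = 0
s4 (pos 4,5,6,7,12,13,14,15): 1⊕1⊕0⊕0⊕0⊕1⊕1⊕1 = 1
s8 (pos 8,9,10,11,12,13,14,15): 1⊕0⊕0⊕1⊕0⊕1⊕1⊕1 = 1
Syndrome s8…s1 = 1100 → error at position 12.
Flip position 12: 101110010010111 → 101110010011111

101110010011111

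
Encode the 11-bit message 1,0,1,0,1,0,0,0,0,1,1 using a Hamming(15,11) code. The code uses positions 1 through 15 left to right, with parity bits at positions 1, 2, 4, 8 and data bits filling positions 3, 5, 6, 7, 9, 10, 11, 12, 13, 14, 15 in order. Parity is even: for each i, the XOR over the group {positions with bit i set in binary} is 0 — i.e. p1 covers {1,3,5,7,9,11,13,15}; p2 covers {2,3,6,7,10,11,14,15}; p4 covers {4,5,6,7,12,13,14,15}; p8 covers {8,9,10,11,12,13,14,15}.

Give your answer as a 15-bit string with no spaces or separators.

101101011000011

Place data at non-parity positions: p1 p2 1 p4 0 1 0 p8 1 0 0 0 0 1 1
p1 (pos 1,3,5,7,9,11,13,15): XOR of data positions = 1⊕0⊕0⊕1⊕0⊕0⊕1 = 1
p2 (pos 2,3,6,7,10,11,14,15): XOR of data positions = 1⊕1⊕0⊕0⊕0⊕1⊕1 = 0
p4 (pos 4,5,6,7,12,13,14,15): XOR of data positions = 0⊕1⊕0⊕0⊕0⊕1⊕1 = 1
p8 (pos 8,9,10,11,12,13,14,15): XOR of data positions = 1⊕0⊕0⊕0⊕0⊕1⊕1 = 1
Codeword: 101101011000011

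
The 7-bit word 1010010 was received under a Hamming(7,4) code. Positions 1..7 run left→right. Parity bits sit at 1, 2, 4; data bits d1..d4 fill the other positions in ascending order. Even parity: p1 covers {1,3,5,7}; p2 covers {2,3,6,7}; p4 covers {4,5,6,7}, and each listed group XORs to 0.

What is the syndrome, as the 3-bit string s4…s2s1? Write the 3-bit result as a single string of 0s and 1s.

100

s1 (pos 1,3,5,7): 1⊕1⊕0⊕0 = 0
s2 (pos 2,3,6,7): 0⊕1⊕1⊕0 = 0
s4 (pos 4,5,6,7): 0⊕0⊕1⊕0 = 1
Syndrome s4…s1 = 100 → error at position 4.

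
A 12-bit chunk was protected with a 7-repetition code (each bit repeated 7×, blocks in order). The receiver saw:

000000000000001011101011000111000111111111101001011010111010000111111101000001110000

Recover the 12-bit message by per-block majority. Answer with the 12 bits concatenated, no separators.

Block 1 (0000000): 0 ones → 0
Block 2 (0000000): 0 ones → 0
Block 3 (1011101): 5 ones → 1
Block 4 (0110001): 3 ones → 0
Block 5 (1100011): 4 ones → 1
Block 6 (1111111): 7 ones → 1
Block 7 (1010010): 3 ones → 0
Block 8 (1101011): 5 ones → 1
Block 9 (1010000): 2 ones → 0
Block 10 (1111111): 7 ones → 1
Block 11 (0100000): 1 one → 0
Block 12 (1110000): 3 ones → 0

001011010100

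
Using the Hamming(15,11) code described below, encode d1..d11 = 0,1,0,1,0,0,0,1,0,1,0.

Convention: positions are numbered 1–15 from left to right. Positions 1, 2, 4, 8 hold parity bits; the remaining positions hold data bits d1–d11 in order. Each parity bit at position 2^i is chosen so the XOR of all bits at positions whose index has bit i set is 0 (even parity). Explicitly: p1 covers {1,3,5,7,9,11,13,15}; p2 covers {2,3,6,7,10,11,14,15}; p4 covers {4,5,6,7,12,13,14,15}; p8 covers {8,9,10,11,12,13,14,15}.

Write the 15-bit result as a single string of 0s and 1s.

Place data at non-parity positions: p1 p2 0 p4 1 0 1 p8 0 0 0 1 0 1 0
p1 (pos 1,3,5,7,9,11,13,15): XOR of data positions = 0⊕1⊕1⊕0⊕0⊕0⊕0 = 0
p2 (pos 2,3,6,7,10,11,14,15): XOR of data positions = 0⊕0⊕1⊕0⊕0⊕1⊕0 = 0
p4 (pos 4,5,6,7,12,13,14,15): XOR of data positions = 1⊕0⊕1⊕1⊕0⊕1⊕0 = 0
p8 (pos 8,9,10,11,12,13,14,15): XOR of data positions = 0⊕0⊕0⊕1⊕0⊕1⊕0 = 0
Codeword: 000010100001010

000010100001010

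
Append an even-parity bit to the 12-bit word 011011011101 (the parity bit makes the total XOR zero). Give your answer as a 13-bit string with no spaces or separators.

0110110111010

XOR of the 12 data bits: 0⊕1⊕1⊕0⊕1⊕1⊕0⊕1⊕1⊕1⊕0⊕1 = 0
Parity bit = 0 (so all 13 bits XOR to 0).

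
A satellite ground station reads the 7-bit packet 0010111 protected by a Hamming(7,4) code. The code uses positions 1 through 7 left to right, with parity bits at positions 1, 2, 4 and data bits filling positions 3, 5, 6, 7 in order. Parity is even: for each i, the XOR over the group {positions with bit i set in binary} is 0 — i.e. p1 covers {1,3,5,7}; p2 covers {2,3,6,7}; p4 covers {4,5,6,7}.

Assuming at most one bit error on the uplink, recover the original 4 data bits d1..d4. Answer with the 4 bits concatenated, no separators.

s1 (pos 1,3,5,7): 0⊕1⊕1⊕1 = 1
s2 (pos 2,3,6,7): 0⊕1⊕1⊕1 = 1
s4 (pos 4,5,6,7): 0⊕1⊕1⊕1 = 1
Syndrome s4…s1 = 111 → error at position 7.
Flip position 7: 0010111 → 0010110
Read data bits from positions 3,5,6,7: 1110

1110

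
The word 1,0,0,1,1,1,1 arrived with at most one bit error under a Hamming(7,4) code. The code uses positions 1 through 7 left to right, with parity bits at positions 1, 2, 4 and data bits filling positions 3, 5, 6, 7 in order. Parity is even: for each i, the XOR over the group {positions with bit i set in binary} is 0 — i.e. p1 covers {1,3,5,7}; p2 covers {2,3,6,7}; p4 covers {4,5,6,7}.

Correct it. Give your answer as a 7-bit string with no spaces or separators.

s1 (pos 1,3,5,7): 1⊕0⊕1⊕1 = 1
s2 (pos 2,3,6,7): 0⊕0⊕1⊕1 = 0
s4 (pos 4,5,6,7): 1⊕1⊕1⊕1 = 0
Syndrome s4…s1 = 001 → error at position 1.
Flip position 1: 1001111 → 0001111

0001111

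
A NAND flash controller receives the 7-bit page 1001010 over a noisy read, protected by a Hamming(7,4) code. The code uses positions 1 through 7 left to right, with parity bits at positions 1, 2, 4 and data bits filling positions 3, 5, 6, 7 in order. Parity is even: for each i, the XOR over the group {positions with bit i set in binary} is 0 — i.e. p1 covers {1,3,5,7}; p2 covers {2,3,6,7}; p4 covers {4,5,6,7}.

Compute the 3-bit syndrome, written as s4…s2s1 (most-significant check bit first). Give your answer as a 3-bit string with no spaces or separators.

011

s1 (pos 1,3,5,7): 1⊕0⊕0⊕0 = 1
s2 (pos 2,3,6,7): 0⊕0⊕1⊕0 = 1
s4 (pos 4,5,6,7): 1⊕0⊕1⊕0 = 0
Syndrome s4…s1 = 011 → error at position 3.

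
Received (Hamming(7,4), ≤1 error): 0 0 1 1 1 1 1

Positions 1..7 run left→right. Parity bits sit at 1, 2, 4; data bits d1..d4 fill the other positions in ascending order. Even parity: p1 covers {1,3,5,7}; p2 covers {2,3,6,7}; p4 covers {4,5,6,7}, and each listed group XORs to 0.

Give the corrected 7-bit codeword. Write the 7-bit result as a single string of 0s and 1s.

0001111

s1 (pos 1,3,5,7): 0⊕1⊕1⊕1 = 1
s2 (pos 2,3,6,7): 0⊕1⊕1⊕1 = 1
s4 (pos 4,5,6,7): 1⊕1⊕1⊕1 = 0
Syndrome s4…s1 = 011 → error at position 3.
Flip position 3: 0011111 → 0001111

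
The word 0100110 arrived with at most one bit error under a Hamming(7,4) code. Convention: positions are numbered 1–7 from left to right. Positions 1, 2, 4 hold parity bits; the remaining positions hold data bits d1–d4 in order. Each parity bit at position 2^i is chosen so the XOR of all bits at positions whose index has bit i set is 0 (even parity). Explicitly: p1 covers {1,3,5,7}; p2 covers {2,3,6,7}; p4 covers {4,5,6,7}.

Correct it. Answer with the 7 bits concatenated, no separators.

s1 (pos 1,3,5,7): 0⊕0⊕1⊕0 = 1
s2 (pos 2,3,6,7): 1⊕0⊕1⊕0 = 0
s4 (pos 4,5,6,7): 0⊕1⊕1⊕0 = 0
Syndrome s4…s1 = 001 → error at position 1.
Flip position 1: 0100110 → 1100110

1100110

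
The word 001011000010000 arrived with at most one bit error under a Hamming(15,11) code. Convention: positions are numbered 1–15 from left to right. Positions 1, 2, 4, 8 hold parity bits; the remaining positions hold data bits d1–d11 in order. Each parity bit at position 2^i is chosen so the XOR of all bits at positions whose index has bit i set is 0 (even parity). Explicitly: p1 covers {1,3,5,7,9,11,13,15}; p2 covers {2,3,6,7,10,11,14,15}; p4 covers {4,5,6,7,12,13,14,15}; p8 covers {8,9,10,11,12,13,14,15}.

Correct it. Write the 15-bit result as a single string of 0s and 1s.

001011000000000

s1 (pos 1,3,5,7,9,11,13,15): 0⊕1⊕1⊕0⊕0⊕1⊕0⊕0 = 1
s2 (pos 2,3,6,7,10,11,14,15): 0⊕1⊕1⊕0⊕0⊕1⊕0⊕0 = 1
s4 (pos 4,5,6,7,12,13,14,15): 0⊕1⊕1⊕0⊕0⊕0⊕0⊕0 = 0
s8 (pos 8,9,10,11,12,13,14,15): 0⊕0⊕0⊕1⊕0⊕0⊕0⊕0 = 1
Syndrome s8…s1 = 1011 → error at position 11.
Flip position 11: 001011000010000 → 001011000000000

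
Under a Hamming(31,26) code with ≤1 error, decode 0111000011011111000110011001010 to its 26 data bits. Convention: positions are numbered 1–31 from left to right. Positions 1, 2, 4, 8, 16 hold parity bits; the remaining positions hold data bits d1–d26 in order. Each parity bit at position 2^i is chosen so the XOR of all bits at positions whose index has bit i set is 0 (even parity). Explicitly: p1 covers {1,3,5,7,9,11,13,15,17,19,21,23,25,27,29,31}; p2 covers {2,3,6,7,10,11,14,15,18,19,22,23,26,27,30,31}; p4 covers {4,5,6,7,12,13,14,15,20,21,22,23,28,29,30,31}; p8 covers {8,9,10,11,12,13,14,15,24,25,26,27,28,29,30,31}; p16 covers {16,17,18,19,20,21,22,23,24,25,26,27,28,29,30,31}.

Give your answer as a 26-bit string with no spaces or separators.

s1 (pos 1,3,5,7,9,11,13,15,17,19,21,23,25,27,29,31): 0⊕1⊕0⊕0⊕1⊕0⊕1⊕1⊕0⊕0⊕1⊕0⊕1⊕0⊕0⊕0 = 0
s2 (pos 2,3,6,7,10,11,14,15,18,19,22,23,26,27,30,31): 1⊕1⊕0⊕0⊕1⊕0⊕1⊕1⊕0⊕0⊕0⊕0⊕0⊕0⊕1⊕0 = 0
s4 (pos 4,5,6,7,12,13,14,15,20,21,22,23,28,29,30,31): 1⊕0⊕0⊕0⊕1⊕1⊕1⊕1⊕1⊕1⊕0⊕0⊕1⊕0⊕1⊕0 = 1
s8 (pos 8,9,10,11,12,13,14,15,24,25,26,27,28,29,30,31): 0⊕1⊕1⊕0⊕1⊕1⊕1⊕1⊕1⊕1⊕0⊕0⊕1⊕0⊕1⊕0 = 0
s16 (pos 16,17,18,19,20,21,22,23,24,25,26,27,28,29,30,31): 1⊕0⊕0⊕0⊕1⊕1⊕0⊕0⊕1⊕1⊕0⊕0⊕1⊕0⊕1⊕0 = 1
Syndrome s16…s1 = 10100 → error at position 20.
Flip position 20: 0111000011011111000110011001010 → 0111000011011111000010011001010
Read data bits from positions 3,5,6,7,9,10,11,12,13,14,15,17,18,19,20,21,22,23,24,25,26,27,28,29,30,31: 10001101111000010011001010

10001101111000010011001010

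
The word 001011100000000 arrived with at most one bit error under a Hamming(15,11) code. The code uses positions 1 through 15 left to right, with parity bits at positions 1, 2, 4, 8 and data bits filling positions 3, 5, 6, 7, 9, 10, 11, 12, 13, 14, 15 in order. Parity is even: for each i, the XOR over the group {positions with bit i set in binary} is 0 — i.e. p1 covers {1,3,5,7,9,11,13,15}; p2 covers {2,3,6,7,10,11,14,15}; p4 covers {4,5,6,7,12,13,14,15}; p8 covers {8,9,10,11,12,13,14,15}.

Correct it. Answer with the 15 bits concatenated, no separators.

s1 (pos 1,3,5,7,9,11,13,15): 0⊕1⊕1⊕1⊕0⊕0⊕0⊕0 = 1
s2 (pos 2,3,6,7,10,11,14,15): 0⊕1⊕1⊕1⊕0⊕0⊕0⊕0 = 1
s4 (pos 4,5,6,7,12,13,14,15): 0⊕1⊕1⊕1⊕0⊕0⊕0⊕0 = 1
s8 (pos 8,9,10,11,12,13,14,15): 0⊕0⊕0⊕0⊕0⊕0⊕0⊕0 = 0
Syndrome s8…s1 = 0111 → error at position 7.
Flip position 7: 001011100000000 → 001011000000000

001011000000000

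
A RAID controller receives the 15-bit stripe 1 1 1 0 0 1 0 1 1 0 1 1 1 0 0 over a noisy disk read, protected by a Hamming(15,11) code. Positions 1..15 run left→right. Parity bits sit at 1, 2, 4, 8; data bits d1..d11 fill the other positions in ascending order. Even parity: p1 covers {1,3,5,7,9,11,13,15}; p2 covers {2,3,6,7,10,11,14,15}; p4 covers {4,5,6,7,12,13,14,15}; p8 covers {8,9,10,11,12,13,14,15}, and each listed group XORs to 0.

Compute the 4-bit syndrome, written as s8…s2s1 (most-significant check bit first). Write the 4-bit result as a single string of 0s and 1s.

s1 (pos 1,3,5,7,9,11,13,15): 1⊕1⊕0⊕0⊕1⊕1⊕1⊕0 = 1
s2 (pos 2,3,6,7,10,11,14,15): 1⊕1⊕1⊕0⊕0⊕1⊕0⊕0 = 0
s4 (pos 4,5,6,7,12,13,14,15): 0⊕0⊕1⊕0⊕1⊕1⊕0⊕0 = 1
s8 (pos 8,9,10,11,12,13,14,15): 1⊕1⊕0⊕1⊕1⊕1⊕0⊕0 = 1
Syndrome s8…s1 = 1101 → error at position 13.

1101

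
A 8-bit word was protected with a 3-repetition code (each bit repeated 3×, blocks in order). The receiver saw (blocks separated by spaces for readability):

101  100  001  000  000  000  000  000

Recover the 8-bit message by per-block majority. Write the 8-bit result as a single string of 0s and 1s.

Block 1 (101): 2 ones → 1
Block 2 (100): 1 one → 0
Block 3 (001): 1 one → 0
Block 4 (000): 0 ones → 0
Block 5 (000): 0 ones → 0
Block 6 (000): 0 ones → 0
Block 7 (000): 0 ones → 0
Block 8 (000): 0 ones → 0

10000000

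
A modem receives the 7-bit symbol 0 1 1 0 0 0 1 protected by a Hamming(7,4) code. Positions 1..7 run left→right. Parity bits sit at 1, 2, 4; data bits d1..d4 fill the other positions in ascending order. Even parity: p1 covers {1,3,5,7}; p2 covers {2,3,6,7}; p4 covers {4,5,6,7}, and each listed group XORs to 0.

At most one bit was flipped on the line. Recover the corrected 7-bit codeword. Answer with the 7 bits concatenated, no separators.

0110011

s1 (pos 1,3,5,7): 0⊕1⊕0⊕1 = 0
s2 (pos 2,3,6,7): 1⊕1⊕0⊕1 = 1
s4 (pos 4,5,6,7): 0⊕0⊕0⊕1 = 1
Syndrome s4…s1 = 110 → error at position 6.
Flip position 6: 0110001 → 0110011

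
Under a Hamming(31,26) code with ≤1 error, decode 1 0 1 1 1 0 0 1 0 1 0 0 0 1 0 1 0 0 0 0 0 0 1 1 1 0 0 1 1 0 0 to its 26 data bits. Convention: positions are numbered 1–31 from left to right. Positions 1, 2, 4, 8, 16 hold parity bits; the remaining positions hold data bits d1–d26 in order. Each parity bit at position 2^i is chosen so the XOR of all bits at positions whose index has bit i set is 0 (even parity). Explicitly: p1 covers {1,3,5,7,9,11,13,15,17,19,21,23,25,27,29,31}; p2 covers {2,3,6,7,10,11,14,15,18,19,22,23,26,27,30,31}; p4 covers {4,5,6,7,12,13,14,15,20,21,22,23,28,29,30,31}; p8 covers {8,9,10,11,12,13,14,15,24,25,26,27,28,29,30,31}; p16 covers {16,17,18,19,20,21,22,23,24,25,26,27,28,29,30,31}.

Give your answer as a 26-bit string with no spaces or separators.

11000100010000000111001100

s1 (pos 1,3,5,7,9,11,13,15,17,19,21,23,25,27,29,31): 1⊕1⊕1⊕0⊕0⊕0⊕0⊕0⊕0⊕0⊕0⊕1⊕1⊕0⊕1⊕0 = 0
s2 (pos 2,3,6,7,10,11,14,15,18,19,22,23,26,27,30,31): 0⊕1⊕0⊕0⊕1⊕0⊕1⊕0⊕0⊕0⊕0⊕1⊕0⊕0⊕0⊕0 = 0
s4 (pos 4,5,6,7,12,13,14,15,20,21,22,23,28,29,30,31): 1⊕1⊕0⊕0⊕0⊕0⊕1⊕0⊕0⊕0⊕0⊕1⊕1⊕1⊕0⊕0 = 0
s8 (pos 8,9,10,11,12,13,14,15,24,25,26,27,28,29,30,31): 1⊕0⊕1⊕0⊕0⊕0⊕1⊕0⊕1⊕1⊕0⊕0⊕1⊕1⊕0⊕0 = 1
s16 (pos 16,17,18,19,20,21,22,23,24,25,26,27,28,29,30,31): 1⊕0⊕0⊕0⊕0⊕0⊕0⊕1⊕1⊕1⊕0⊕0⊕1⊕1⊕0⊕0 = 0
Syndrome s16…s1 = 01000 → error at position 8.
Flip position 8: 1011100101000101000000111001100 → 1011100001000101000000111001100
Read data bits from positions 3,5,6,7,9,10,11,12,13,14,15,17,18,19,20,21,22,23,24,25,26,27,28,29,30,31: 11000100010000000111001100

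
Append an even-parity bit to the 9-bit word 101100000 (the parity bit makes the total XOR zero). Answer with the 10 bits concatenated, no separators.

1011000001

XOR of the 9 data bits: 1⊕0⊕1⊕1⊕0⊕0⊕0⊕0⊕0 = 1
Parity bit = 1 (so all 10 bits XOR to 0).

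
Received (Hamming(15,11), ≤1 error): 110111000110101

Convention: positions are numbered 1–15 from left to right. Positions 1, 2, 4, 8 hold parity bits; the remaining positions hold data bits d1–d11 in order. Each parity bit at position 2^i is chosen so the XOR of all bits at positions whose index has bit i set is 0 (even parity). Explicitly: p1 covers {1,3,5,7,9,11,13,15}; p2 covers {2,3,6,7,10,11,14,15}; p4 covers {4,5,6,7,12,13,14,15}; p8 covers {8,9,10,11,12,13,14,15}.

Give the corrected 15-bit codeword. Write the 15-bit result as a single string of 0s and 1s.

110111100110101

s1 (pos 1,3,5,7,9,11,13,15): 1⊕0⊕1⊕0⊕0⊕1⊕1⊕1 = 1
s2 (pos 2,3,6,7,10,11,14,15): 1⊕0⊕1⊕0⊕1⊕1⊕0⊕1 = 1
s4 (pos 4,5,6,7,12,13,14,15): 1⊕1⊕1⊕0⊕0⊕1⊕0⊕1 = 1
s8 (pos 8,9,10,11,12,13,14,15): 0⊕0⊕1⊕1⊕0⊕1⊕0⊕1 = 0
Syndrome s8…s1 = 0111 → error at position 7.
Flip position 7: 110111000110101 → 110111100110101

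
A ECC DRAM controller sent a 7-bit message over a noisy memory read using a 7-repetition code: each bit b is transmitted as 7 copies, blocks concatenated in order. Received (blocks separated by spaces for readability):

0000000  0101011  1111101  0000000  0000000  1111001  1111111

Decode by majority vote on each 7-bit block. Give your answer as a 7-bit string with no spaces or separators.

0110011

Block 1 (0000000): 0 ones → 0
Block 2 (0101011): 4 ones → 1
Block 3 (1111101): 6 ones → 1
Block 4 (0000000): 0 ones → 0
Block 5 (0000000): 0 ones → 0
Block 6 (1111001): 5 ones → 1
Block 7 (1111111): 7 ones → 1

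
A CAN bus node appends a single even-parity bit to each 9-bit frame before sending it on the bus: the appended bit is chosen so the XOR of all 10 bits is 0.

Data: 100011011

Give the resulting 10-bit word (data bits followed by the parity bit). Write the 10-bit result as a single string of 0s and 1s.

1000110111

XOR of the 9 data bits: 1⊕0⊕0⊕0⊕1⊕1⊕0⊕1⊕1 = 1
Parity bit = 1 (so all 10 bits XOR to 0).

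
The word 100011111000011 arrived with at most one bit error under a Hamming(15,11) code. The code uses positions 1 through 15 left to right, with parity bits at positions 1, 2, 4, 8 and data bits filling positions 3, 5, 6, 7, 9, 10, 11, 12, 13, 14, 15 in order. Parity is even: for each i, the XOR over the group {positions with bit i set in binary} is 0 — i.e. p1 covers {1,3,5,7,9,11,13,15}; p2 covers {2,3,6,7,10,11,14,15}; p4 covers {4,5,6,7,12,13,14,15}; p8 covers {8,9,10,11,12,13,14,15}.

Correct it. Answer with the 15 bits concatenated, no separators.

100001111000011

s1 (pos 1,3,5,7,9,11,13,15): 1⊕0⊕1⊕1⊕1⊕0⊕0⊕1 = 1
s2 (pos 2,3,6,7,10,11,14,15): 0⊕0⊕1⊕1⊕0⊕0⊕1⊕1 = 0
s4 (pos 4,5,6,7,12,13,14,15): 0⊕1⊕1⊕1⊕0⊕0⊕1⊕1 = 1
s8 (pos 8,9,10,11,12,13,14,15): 1⊕1⊕0⊕0⊕0⊕0⊕1⊕1 = 0
Syndrome s8…s1 = 0101 → error at position 5.
Flip position 5: 100011111000011 → 100001111000011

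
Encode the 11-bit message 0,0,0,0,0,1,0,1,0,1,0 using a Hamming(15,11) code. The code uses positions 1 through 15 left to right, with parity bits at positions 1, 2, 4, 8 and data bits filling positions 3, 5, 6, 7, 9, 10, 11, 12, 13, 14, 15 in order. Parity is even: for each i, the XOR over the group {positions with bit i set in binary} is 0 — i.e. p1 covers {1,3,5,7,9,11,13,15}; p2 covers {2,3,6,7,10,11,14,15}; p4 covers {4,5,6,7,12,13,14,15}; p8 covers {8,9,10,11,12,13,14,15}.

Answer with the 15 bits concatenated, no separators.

Place data at non-parity positions: p1 p2 0 p4 0 0 0 p8 0 1 0 1 0 1 0
p1 (pos 1,3,5,7,9,11,13,15): XOR of data positions = 0⊕0⊕0⊕0⊕0⊕0⊕0 = 0
p2 (pos 2,3,6,7,10,11,14,15): XOR of data positions = 0⊕0⊕0⊕1⊕0⊕1⊕0 = 0
p4 (pos 4,5,6,7,12,13,14,15): XOR of data positions = 0⊕0⊕0⊕1⊕0⊕1⊕0 = 0
p8 (pos 8,9,10,11,12,13,14,15): XOR of data positions = 0⊕1⊕0⊕1⊕0⊕1⊕0 = 1
Codeword: 000000010101010

000000010101010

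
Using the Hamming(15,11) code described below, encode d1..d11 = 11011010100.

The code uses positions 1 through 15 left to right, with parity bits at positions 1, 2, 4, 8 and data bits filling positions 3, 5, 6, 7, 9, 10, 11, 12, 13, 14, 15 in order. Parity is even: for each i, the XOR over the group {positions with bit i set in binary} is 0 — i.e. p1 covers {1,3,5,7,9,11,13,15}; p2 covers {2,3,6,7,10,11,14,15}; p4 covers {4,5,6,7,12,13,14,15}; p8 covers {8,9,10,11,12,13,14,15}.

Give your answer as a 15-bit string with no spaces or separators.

011110111010100

Place data at non-parity positions: p1 p2 1 p4 1 0 1 p8 1 0 1 0 1 0 0
p1 (pos 1,3,5,7,9,11,13,15): XOR of data positions = 1⊕1⊕1⊕1⊕1⊕1⊕0 = 0
p2 (pos 2,3,6,7,10,11,14,15): XOR of data positions = 1⊕0⊕1⊕0⊕1⊕0⊕0 = 1
p4 (pos 4,5,6,7,12,13,14,15): XOR of data positions = 1⊕0⊕1⊕0⊕1⊕0⊕0 = 1
p8 (pos 8,9,10,11,12,13,14,15): XOR of data positions = 1⊕0⊕1⊕0⊕1⊕0⊕0 = 1
Codeword: 011110111010100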